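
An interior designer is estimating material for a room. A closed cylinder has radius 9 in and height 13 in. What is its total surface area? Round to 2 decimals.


Shape: closed cylinder
Radius r = 9 in, Height h = 13 in
Formula: SA = 2*pi*r^2 + 2*pi*r*h = 2*pi*r*(r + h)
r + h = 22
2 * r * (r + h) = 2 * 9 * 22 = 396
SA = 396 * pi
SA = 1244.07
1244.07 in^2


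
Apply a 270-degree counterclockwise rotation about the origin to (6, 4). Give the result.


Transformation: rotation about the origin
Original point: (6, 4)
Rule for 270 deg counterclockwise: (x, y) -> (y, -x)
Apply: (6, 4) -> (4, -6)
(4, -6)


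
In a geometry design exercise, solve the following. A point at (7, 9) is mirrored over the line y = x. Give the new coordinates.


Transformation: reflection
Original point: (7, 9)
Rule for reflection over y = x: (x, y) -> (y, x)
Apply: (7, 9) -> (9, 7)
(9, 7)


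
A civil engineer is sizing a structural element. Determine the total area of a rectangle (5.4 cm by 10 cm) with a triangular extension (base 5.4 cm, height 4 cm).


Composite shape: rectangle + triangle
Rectangle area = 5.4 * 10 = 54
Triangle area = 0.5 * 5.4 * 4 = 10.8
Total = 54 + 10.8
Total = 64.8
64.8 cm^2


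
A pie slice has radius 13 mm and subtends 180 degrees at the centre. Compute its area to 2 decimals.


Shape: circular sector
Radius r = 13 mm, Angle = 180 degrees
Formula: A = (angle/360) * pi * r^2
r^2 = 169
Fraction of circle = 180/360
A = (180/360) * pi * 169
A = 84.5 * pi
A = 265.46
265.46 mm^2


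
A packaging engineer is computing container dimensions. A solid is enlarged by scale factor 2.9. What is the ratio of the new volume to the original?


Linear scale factor k = 2.9
Rule: under a linear scaling by k, volumes scale by k^3.
k^3 = 2.9 * 2.9 * 2.9
k^3 = 8.41 * 2.9
k^3 = 24.389
Volume scales by a factor of 24.389.
24.389 (dimensionless)


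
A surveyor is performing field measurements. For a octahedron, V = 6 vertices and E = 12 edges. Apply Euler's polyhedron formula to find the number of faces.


Polyhedron: octahedron
Euler's formula for convex polyhedra: V - E + F = 2
Given: V = 6 vertices and E = 12 edges
Solve for F:
F = 2 + E - V = 2 + 12 - 6 = 8
8 faces


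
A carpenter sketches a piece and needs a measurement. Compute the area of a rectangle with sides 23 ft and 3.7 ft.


Shape: rectangle
Length l = 23 ft, Width w = 3.7 ft
Formula: A = l * w
A = 23 * 3.7
A = 85.1
85.1 ft^2


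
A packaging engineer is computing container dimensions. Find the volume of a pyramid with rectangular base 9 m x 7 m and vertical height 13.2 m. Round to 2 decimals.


Shape: rectangular pyramid
Base: 9 m x 7 m, Height h = 13.2 m
Formula: V = (1/3) * base_area * h
base_area = 9 * 7 = 63
base_area * h = 63 * 13.2 = 831.6
V = 831.6 / 3
V = 277.2
277.2 m^3


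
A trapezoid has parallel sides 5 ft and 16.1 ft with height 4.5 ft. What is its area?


Shape: trapezoid
Parallel sides a = 5 ft, b = 16.1 ft; Height h = 4.5 ft
Formula: A = (a + b) * h / 2
a + b = 5 + 16.1 = 21.1
A = 21.1 * 4.5 / 2
A = 94.95 / 2
A = 47.475
47.475 ft^2


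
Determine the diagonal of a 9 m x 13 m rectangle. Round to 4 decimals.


Shape: rectangle (diagonal via Pythagoras)
Sides: 9 m and 13 m
Formula: d = sqrt(l^2 + w^2)
l^2 = 81, w^2 = 169
l^2 + w^2 = 250
d = sqrt(250)
d = 15.8114
15.8114 m


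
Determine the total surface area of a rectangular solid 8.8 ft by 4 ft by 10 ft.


Shape: rectangular prism
l = 8.8 ft, w = 4 ft, h = 10 ft
Formula: SA = 2(lw + lh + wh)
lw = 35.2, lh = 88, wh = 40
lw + lh + wh = 163.2
SA = 2 * 163.2
SA = 326.4
326.4 ft^2


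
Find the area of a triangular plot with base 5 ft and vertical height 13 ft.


Shape: triangle
Base b = 5 ft, Height h = 13 ft
Formula: A = (1/2) * b * h
A = 0.5 * 5 * 13
A = 0.5 * 65
A = 32.5
32.5 ft^2


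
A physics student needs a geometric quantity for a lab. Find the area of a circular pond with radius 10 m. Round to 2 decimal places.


Shape: circle
Radius r = 10 m
Formula: A = pi * r^2
r^2 = 10^2 = 100
A = pi * 100
A = 314.16
314.16 m^2


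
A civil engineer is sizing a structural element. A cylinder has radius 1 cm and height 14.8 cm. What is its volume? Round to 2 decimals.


Shape: cylinder
Radius r = 1 cm, Height h = 14.8 cm
Formula: V = pi * r^2 * h
r^2 = 1
V = pi * 1 * 14.8
V = 14.8 * pi
V = 46.5
46.5 cm^3


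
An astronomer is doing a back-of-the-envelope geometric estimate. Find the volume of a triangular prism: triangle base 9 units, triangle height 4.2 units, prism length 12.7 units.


Shape: triangular prism
Triangle base = 9 units, triangle height = 4.2 units, prism length L = 12.7 units
Formula: V = (1/2 * b * h_tri) * L
Cross-section area = 0.5 * 9 * 4.2 = 18.9
V = 18.9 * 12.7
V = 240.03
240.03 units^3


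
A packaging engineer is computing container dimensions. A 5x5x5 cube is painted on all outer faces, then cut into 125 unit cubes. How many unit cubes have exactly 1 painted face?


Large cube: 5 x 5 x 5, cut into unit cubes.
n = 5, so n - 2 = 3
Cubes with 1 painted face lie in the interior of each face.
A cube has 6 faces; each contributes (n - 2)^2 = 9 such cubes.
Count = 6 * 9 = 54
54 unit cubes


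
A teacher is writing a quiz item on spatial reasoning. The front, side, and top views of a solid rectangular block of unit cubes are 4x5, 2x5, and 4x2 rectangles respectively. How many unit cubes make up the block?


Orthographic views of a solid rectangular block:
Front view 4 x 5 -> length = 4, height = 5
Side view 2 x 5 -> width = 2, height = 5 (consistent)
Top view 4 x 2 -> confirms length = 4, width = 2
The block is 4 x 2 x 5.
Total unit cubes = 4 * 2 * 5 = 40
40 unit cubes


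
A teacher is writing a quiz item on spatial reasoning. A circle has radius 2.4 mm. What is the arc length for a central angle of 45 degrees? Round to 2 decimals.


Shape: circular arc
Radius r = 2.4 mm, Angle = 45 degrees
Formula: L = (angle/360) * 2 * pi * r
2 * pi * r = 4.8 * pi
L = (45/360) * 4.8 * pi
L = 0.6 * pi
L = 1.88
1.88 mm


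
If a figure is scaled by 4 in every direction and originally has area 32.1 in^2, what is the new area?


Linear scale factor k = 4
Original area = 32.1 in^2
Rule: under a linear scaling by k, areas scale by k^2.
k^2 = 4^2 = 16
New area = 32.1 * 16
New area = 513.6
513.6 in^2


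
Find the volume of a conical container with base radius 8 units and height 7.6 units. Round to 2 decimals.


Shape: cone
Radius r = 8 units, Height h = 7.6 units
Formula: V = (1/3) * pi * r^2 * h
r^2 = 64
pi * r^2 * h = pi * 64 * 7.6 = 486.4 * pi
V = 486.4 * pi / 3
V = 509.36
509.36 units^3


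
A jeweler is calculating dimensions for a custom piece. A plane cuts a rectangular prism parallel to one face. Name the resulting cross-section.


Solid: rectangular prism
Cutting plane: parallel to one face
Visualize the intersection of the plane with the solid's surface.
The boundary of the cut region is a rectangle.
rectangle


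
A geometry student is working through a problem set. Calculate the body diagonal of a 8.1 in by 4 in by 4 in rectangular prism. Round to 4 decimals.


Shape: rectangular box (space diagonal)
l = 8.1 in, w = 4 in, h = 4 in
Visualize: the diagonal of the base, then a right triangle with that diagonal and the height.
Formula: d = sqrt(l^2 + w^2 + h^2)
l^2 + w^2 + h^2 = 65.61 + 16 + 16 = 97.61
d = sqrt(97.61)
d = 9.8798
9.8798 in


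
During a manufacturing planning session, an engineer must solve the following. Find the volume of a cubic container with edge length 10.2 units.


Shape: cube
Side s = 10.2 units
Formula: V = s^3
V = 10.2 * 10.2 * 10.2
V = 104.04 * 10.2
V = 1061.208
1061.208 units^3


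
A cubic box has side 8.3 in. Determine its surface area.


Shape: cube
Side s = 8.3 in
A cube has 6 square faces.
Formula: SA = 6 * s^2
s^2 = 68.89
SA = 6 * 68.89
SA = 413.34
413.34 in^2


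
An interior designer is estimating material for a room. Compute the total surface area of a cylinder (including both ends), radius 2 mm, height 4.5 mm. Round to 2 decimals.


Shape: closed cylinder
Radius r = 2 mm, Height h = 4.5 mm
Formula: SA = 2*pi*r^2 + 2*pi*r*h = 2*pi*r*(r + h)
r + h = 6.5
2 * r * (r + h) = 2 * 2 * 6.5 = 26
SA = 26 * pi
SA = 81.68
81.68 mm^2


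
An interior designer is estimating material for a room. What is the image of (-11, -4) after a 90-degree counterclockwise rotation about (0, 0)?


Transformation: rotation about the origin
Original point: (-11, -4)
Rule for 90 deg counterclockwise: (x, y) -> (-y, x)
Apply: (-11, -4) -> (4, -11)
(4, -11)


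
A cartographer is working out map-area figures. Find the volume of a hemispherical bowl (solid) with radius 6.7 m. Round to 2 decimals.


Shape: hemisphere (half of a sphere)
Radius r = 6.7 m
Formula: V = (1/2) * (4/3) * pi * r^3 = (2/3) * pi * r^3
r^3 = 300.763
(2/3) * 300.763 = 200.508667
V = 200.508667 * pi
V = 629.92
629.92 m^3


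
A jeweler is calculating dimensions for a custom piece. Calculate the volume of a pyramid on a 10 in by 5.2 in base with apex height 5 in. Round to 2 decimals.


Shape: rectangular pyramid
Base: 10 in x 5.2 in, Height h = 5 in
Formula: V = (1/3) * base_area * h
base_area = 10 * 5.2 = 52
base_area * h = 52 * 5 = 260
V = 260 / 3
V = 86.67
86.67 in^3


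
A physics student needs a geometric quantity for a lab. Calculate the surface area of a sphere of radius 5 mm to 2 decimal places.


Shape: sphere
Radius r = 5 mm
Formula: SA = 4 * pi * r^2
r^2 = 25
SA = 4 * pi * 25
SA = 100 * pi
SA = 314.16
314.16 mm^2


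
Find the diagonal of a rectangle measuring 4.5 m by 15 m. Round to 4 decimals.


Shape: rectangle (diagonal via Pythagoras)
Sides: 4.5 m and 15 m
Formula: d = sqrt(l^2 + w^2)
l^2 = 20.25, w^2 = 225
l^2 + w^2 = 245.25
d = sqrt(245.25)
d = 15.6605
15.6605 m


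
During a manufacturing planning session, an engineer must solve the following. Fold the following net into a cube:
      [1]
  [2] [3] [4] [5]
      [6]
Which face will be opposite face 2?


Net: cross layout. Take square 3 as the base (bottom).
Fold the four squares in the horizontal row up around 3: 2 -> left, 4 -> right, 5 wraps to the top.
Fold 1 and 6 up from 3: 1 -> back, 6 -> front.
Opposite pairs are therefore: (1, 6), (2, 4), (3, 5).
Face 2 is opposite face 4.
face 4


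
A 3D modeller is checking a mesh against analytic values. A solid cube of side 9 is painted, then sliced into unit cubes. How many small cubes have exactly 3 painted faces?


Large cube: 9 x 9 x 9, cut into unit cubes.
Cubes with 3 painted faces are at the corners. A cube always has 8 corners.
Count = 8
8 unit cubes


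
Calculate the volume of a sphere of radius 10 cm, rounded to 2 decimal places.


Shape: sphere
Radius r = 10 cm
Formula: V = (4/3) * pi * r^3
r^3 = 1000
(4/3) * 1000 = 1333.333333
V = 1333.333333 * pi
V = 4188.79
4188.79 cm^3


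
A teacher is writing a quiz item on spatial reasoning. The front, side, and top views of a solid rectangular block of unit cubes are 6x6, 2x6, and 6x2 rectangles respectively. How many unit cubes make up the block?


Orthographic views of a solid rectangular block:
Front view 6 x 6 -> length = 6, height = 6
Side view 2 x 6 -> width = 2, height = 6 (consistent)
Top view 6 x 2 -> confirms length = 6, width = 2
The block is 6 x 2 x 6.
Total unit cubes = 6 * 2 * 6 = 72
72 unit cubes


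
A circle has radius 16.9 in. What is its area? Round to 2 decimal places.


Shape: circle
Radius r = 16.9 in
Formula: A = pi * r^2
r^2 = 16.9^2 = 285.61
A = pi * 285.61
A = 897.27
897.27 in^2


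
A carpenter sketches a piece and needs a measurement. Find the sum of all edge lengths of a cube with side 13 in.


Shape: cube
Side s = 13 in
A cube has 12 edges, all equal.
Formula: total edge length = 12 * s
Total = 12 * 13
Total = 156
156 in


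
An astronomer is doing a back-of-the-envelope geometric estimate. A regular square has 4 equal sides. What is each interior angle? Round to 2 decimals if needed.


Shape: regular square (4 sides)
Formula: interior angle = (n - 2) * 180 / n
(n - 2) = 2
(n - 2) * 180 = 360
angle = 360 / 4
angle = 90
90 degrees


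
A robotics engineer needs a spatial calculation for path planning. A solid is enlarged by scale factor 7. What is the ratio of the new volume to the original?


Linear scale factor k = 7
Rule: under a linear scaling by k, volumes scale by k^3.
k^3 = 7 * 7 * 7
k^3 = 49 * 7
k^3 = 343
Volume scales by a factor of 343.
343 (dimensionless)


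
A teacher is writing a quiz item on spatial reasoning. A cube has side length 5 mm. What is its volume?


Shape: cube
Side s = 5 mm
Formula: V = s^3
V = 5 * 5 * 5
V = 25 * 5
V = 125
125 mm^3


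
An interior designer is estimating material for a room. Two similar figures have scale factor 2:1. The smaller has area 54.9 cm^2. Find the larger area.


Linear scale factor k = 2
Original area = 54.9 cm^2
Rule: under a linear scaling by k, areas scale by k^2.
k^2 = 2^2 = 4
New area = 54.9 * 4
New area = 219.6
219.6 cm^2


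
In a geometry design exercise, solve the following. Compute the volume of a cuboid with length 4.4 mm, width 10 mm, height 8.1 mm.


Shape: rectangular prism
l = 4.4 mm, w = 10 mm, h = 8.1 mm
Formula: V = l * w * h
V = 4.4 * 10 * 8.1
V = 44 * 8.1
V = 356.4
356.4 mm^3


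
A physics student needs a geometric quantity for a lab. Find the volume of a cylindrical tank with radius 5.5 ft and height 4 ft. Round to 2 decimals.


Shape: cylinder
Radius r = 5.5 ft, Height h = 4 ft
Formula: V = pi * r^2 * h
r^2 = 30.25
V = pi * 30.25 * 4
V = 121 * pi
V = 380.13
380.13 ft^3


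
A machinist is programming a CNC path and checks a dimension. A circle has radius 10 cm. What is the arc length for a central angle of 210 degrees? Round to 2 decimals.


Shape: circular arc
Radius r = 10 cm, Angle = 210 degrees
Formula: L = (angle/360) * 2 * pi * r
2 * pi * r = 20 * pi
L = (210/360) * 20 * pi
L = 11.666667 * pi
L = 36.65
36.65 cm


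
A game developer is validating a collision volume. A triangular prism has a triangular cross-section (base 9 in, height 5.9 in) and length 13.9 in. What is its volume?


Shape: triangular prism
Triangle base = 9 in, triangle height = 5.9 in, prism length L = 13.9 in
Formula: V = (1/2 * b * h_tri) * L
Cross-section area = 0.5 * 9 * 5.9 = 26.55
V = 26.55 * 13.9
V = 369.045
369.045 in^3


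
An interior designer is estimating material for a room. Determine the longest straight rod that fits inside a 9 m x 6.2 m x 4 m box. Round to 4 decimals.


Shape: rectangular box (space diagonal)
l = 9 m, w = 6.2 m, h = 4 m
Visualize: the diagonal of the base, then a right triangle with that diagonal and the height.
Formula: d = sqrt(l^2 + w^2 + h^2)
l^2 + w^2 + h^2 = 81 + 38.44 + 16 = 135.44
d = sqrt(135.44)
d = 11.6379
11.6379 m


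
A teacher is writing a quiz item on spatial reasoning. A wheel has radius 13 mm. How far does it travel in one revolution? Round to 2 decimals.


Shape: circle
Radius r = 13 mm
Formula: C = 2 * pi * r
C = 2 * pi * 13
C = 26 * pi
C = 81.68
81.68 mm


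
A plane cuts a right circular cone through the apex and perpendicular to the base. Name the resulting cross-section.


Solid: right circular cone
Cutting plane: through the apex and perpendicular to the base
Visualize the intersection of the plane with the solid's surface.
The boundary of the cut region is a isosceles triangle.
isosceles triangle


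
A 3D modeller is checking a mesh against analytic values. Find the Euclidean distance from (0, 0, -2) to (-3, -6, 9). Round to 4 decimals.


3D distance between two points
P1 = (0, 0, -2), P2 = (-3, -6, 9)
Formula: d = sqrt((x2-x1)^2 + (y2-y1)^2 + (z2-z1)^2)
dx = -3 - 0 = -3
dy = -6 - 0 = -6
dz = 9 - -2 = 11
dx^2 + dy^2 + dz^2 = 9 + 36 + 121 = 166
d = sqrt(166)
d = 12.8841
12.8841 units


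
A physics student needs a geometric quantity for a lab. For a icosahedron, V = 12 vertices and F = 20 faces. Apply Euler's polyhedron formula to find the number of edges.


Polyhedron: icosahedron
Euler's formula for convex polyhedra: V - E + F = 2
Given: V = 12 vertices and F = 20 faces
Solve for E:
E = V + F - 2 = 12 + 20 - 2 = 30
30 edges


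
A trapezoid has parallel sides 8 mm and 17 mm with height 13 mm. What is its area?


Shape: trapezoid
Parallel sides a = 8 mm, b = 17 mm; Height h = 13 mm
Formula: A = (a + b) * h / 2
a + b = 8 + 17 = 25
A = 25 * 13 / 2
A = 325 / 2
A = 162.5
162.5 mm^2


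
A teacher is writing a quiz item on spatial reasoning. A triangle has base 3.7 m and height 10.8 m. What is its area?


Shape: triangle
Base b = 3.7 m, Height h = 10.8 m
Formula: A = (1/2) * b * h
A = 0.5 * 3.7 * 10.8
A = 0.5 * 39.96
A = 19.98
19.98 m^2


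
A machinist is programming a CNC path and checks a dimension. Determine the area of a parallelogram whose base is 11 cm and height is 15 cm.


Shape: parallelogram
Base b = 11 cm, Height h = 15 cm
Formula: A = b * h
A = 11 * 15
A = 165
165 cm^2


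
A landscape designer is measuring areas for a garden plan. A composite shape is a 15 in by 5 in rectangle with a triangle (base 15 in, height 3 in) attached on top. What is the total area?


Composite shape: rectangle + triangle
Rectangle area = 15 * 5 = 75
Triangle area = 0.5 * 15 * 3 = 22.5
Total = 75 + 22.5
Total = 97.5
97.5 in^2


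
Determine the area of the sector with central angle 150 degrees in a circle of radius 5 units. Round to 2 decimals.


Shape: circular sector
Radius r = 5 units, Angle = 150 degrees
Formula: A = (angle/360) * pi * r^2
r^2 = 25
Fraction of circle = 150/360
A = (150/360) * pi * 25
A = 10.416667 * pi
A = 32.72
32.72 units^2


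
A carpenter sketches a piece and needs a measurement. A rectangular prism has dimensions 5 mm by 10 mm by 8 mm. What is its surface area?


Shape: rectangular prism
l = 5 mm, w = 10 mm, h = 8 mm
Formula: SA = 2(lw + lh + wh)
lw = 50, lh = 40, wh = 80
lw + lh + wh = 170
SA = 2 * 170
SA = 340
340 mm^2


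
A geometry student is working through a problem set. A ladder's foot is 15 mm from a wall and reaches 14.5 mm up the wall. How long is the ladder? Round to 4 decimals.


Shape: right triangle
Legs a = 15 mm, b = 14.5 mm
Formula: c = sqrt(a^2 + b^2)
a^2 = 225, b^2 = 210.25
a^2 + b^2 = 435.25
c = sqrt(435.25)
c = 20.8626
20.8626 mm


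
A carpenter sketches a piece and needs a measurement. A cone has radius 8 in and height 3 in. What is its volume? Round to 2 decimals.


Shape: cone
Radius r = 8 in, Height h = 3 in
Formula: V = (1/3) * pi * r^2 * h
r^2 = 64
pi * r^2 * h = pi * 64 * 3 = 192 * pi
V = 192 * pi / 3
V = 201.06
201.06 in^3


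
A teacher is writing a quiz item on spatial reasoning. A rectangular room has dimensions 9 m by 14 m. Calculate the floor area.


Shape: rectangle
Length l = 9 m, Width w = 14 m
Formula: A = l * w
A = 9 * 14
A = 126
126 m^2


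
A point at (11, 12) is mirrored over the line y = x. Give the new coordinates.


Transformation: reflection
Original point: (11, 12)
Rule for reflection over y = x: (x, y) -> (y, x)
Apply: (11, 12) -> (12, 11)
(12, 11)


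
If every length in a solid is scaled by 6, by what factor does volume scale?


Linear scale factor k = 6
Rule: under a linear scaling by k, volumes scale by k^3.
k^3 = 6 * 6 * 6
k^3 = 36 * 6
k^3 = 216
Volume scales by a factor of 216.
216 (dimensionless)


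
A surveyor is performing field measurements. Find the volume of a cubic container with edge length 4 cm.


Shape: cube
Side s = 4 cm
Formula: V = s^3
V = 4 * 4 * 4
V = 16 * 4
V = 64
64 cm^3


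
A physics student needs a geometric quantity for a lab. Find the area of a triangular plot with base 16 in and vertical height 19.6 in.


Shape: triangle
Base b = 16 in, Height h = 19.6 in
Formula: A = (1/2) * b * h
A = 0.5 * 16 * 19.6
A = 0.5 * 313.6
A = 156.8
156.8 in^2


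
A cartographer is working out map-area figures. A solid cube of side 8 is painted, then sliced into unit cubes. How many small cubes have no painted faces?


Large cube: 8 x 8 x 8, cut into unit cubes.
n = 8, so n - 2 = 6
Unpainted cubes form the interior (n - 2)^3 block.
(n - 2)^3 = 6^3 = 216
216 unit cubes


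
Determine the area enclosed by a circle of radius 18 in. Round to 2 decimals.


Shape: circle
Radius r = 18 in
Formula: A = pi * r^2
r^2 = 18^2 = 324
A = pi * 324
A = 1017.88
1017.88 in^2


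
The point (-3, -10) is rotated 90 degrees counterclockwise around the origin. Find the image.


Transformation: rotation about the origin
Original point: (-3, -10)
Rule for 90 deg counterclockwise: (x, y) -> (-y, x)
Apply: (-3, -10) -> (10, -3)
(10, -3)


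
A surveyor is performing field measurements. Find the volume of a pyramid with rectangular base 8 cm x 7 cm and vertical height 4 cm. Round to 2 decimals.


Shape: rectangular pyramid
Base: 8 cm x 7 cm, Height h = 4 cm
Formula: V = (1/3) * base_area * h
base_area = 8 * 7 = 56
base_area * h = 56 * 4 = 224
V = 224 / 3
V = 74.67
74.67 cm^3


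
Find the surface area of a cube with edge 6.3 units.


Shape: cube
Side s = 6.3 units
A cube has 6 square faces.
Formula: SA = 6 * s^2
s^2 = 39.69
SA = 6 * 39.69
SA = 238.14
238.14 units^2


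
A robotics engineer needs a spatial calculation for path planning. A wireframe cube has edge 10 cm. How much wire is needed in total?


Shape: cube
Side s = 10 cm
A cube has 12 edges, all equal.
Formula: total edge length = 12 * s
Total = 12 * 10
Total = 120
120 cm


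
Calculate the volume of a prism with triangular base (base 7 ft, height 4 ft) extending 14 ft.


Shape: triangular prism
Triangle base = 7 ft, triangle height = 4 ft, prism length L = 14 ft
Formula: V = (1/2 * b * h_tri) * L
Cross-section area = 0.5 * 7 * 4 = 14
V = 14 * 14
V = 196
196 ft^3


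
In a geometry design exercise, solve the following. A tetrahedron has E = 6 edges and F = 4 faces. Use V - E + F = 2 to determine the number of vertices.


Polyhedron: tetrahedron
Euler's formula for convex polyhedra: V - E + F = 2
Given: E = 6 edges and F = 4 faces
Solve for V:
V = 2 + E - F = 2 + 6 - 4 = 4
4 vertices


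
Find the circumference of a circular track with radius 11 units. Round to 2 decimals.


Shape: circle
Radius r = 11 units
Formula: C = 2 * pi * r
C = 2 * pi * 11
C = 22 * pi
C = 69.12
69.12 units


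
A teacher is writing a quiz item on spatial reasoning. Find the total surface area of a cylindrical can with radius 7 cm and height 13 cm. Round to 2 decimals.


Shape: closed cylinder
Radius r = 7 cm, Height h = 13 cm
Formula: SA = 2*pi*r^2 + 2*pi*r*h = 2*pi*r*(r + h)
r + h = 20
2 * r * (r + h) = 2 * 7 * 20 = 280
SA = 280 * pi
SA = 879.65
879.65 cm^2


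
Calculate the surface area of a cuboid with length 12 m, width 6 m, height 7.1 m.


Shape: rectangular prism
l = 12 m, w = 6 m, h = 7.1 m
Formula: SA = 2(lw + lh + wh)
lw = 72, lh = 85.2, wh = 42.6
lw + lh + wh = 199.8
SA = 2 * 199.8
SA = 399.6
399.6 m^2


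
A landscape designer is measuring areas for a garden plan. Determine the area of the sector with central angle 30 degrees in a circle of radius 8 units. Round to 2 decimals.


Shape: circular sector
Radius r = 8 units, Angle = 30 degrees
Formula: A = (angle/360) * pi * r^2
r^2 = 64
Fraction of circle = 30/360
A = (30/360) * pi * 64
A = 5.333333 * pi
A = 16.76
16.76 units^2


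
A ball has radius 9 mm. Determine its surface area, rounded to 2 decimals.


Shape: sphere
Radius r = 9 mm
Formula: SA = 4 * pi * r^2
r^2 = 81
SA = 4 * pi * 81
SA = 324 * pi
SA = 1017.88
1017.88 mm^2


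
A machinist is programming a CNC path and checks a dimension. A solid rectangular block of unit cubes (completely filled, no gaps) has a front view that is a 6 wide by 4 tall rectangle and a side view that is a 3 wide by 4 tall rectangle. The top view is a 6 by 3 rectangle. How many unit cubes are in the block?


Orthographic views of a solid rectangular block:
Front view 6 x 4 -> length = 6, height = 4
Side view 3 x 4 -> width = 3, height = 4 (consistent)
Top view 6 x 3 -> confirms length = 6, width = 3
The block is 6 x 3 x 4.
Total unit cubes = 6 * 3 * 4 = 72
72 unit cubes


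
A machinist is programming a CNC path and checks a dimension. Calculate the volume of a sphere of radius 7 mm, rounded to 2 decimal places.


Shape: sphere
Radius r = 7 mm
Formula: V = (4/3) * pi * r^3
r^3 = 343
(4/3) * 343 = 457.333333
V = 457.333333 * pi
V = 1436.76
1436.76 mm^3


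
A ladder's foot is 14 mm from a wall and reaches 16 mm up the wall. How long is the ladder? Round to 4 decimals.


Shape: right triangle
Legs a = 14 mm, b = 16 mm
Formula: c = sqrt(a^2 + b^2)
a^2 = 196, b^2 = 256
a^2 + b^2 = 452
c = sqrt(452)
c = 21.2603
21.2603 mm


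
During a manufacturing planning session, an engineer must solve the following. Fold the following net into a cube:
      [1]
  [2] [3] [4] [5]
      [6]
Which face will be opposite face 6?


Net: cross layout. Take square 3 as the base (bottom).
Fold the four squares in the horizontal row up around 3: 2 -> left, 4 -> right, 5 wraps to the top.
Fold 1 and 6 up from 3: 1 -> back, 6 -> front.
Opposite pairs are therefore: (1, 6), (2, 4), (3, 5).
Face 6 is opposite face 1.
face 1


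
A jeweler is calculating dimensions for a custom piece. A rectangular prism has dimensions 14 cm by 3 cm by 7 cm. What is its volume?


Shape: rectangular prism
l = 14 cm, w = 3 cm, h = 7 cm
Formula: V = l * w * h
V = 14 * 3 * 7
V = 42 * 7
V = 294
294 cm^3


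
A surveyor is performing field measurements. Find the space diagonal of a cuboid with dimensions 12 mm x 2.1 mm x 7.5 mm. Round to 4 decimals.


Shape: rectangular box (space diagonal)
l = 12 mm, w = 2.1 mm, h = 7.5 mm
Visualize: the diagonal of the base, then a right triangle with that diagonal and the height.
Formula: d = sqrt(l^2 + w^2 + h^2)
l^2 + w^2 + h^2 = 144 + 4.41 + 56.25 = 204.66
d = sqrt(204.66)
d = 14.3059
14.3059 mm


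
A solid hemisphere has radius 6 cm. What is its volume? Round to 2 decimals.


Shape: hemisphere (half of a sphere)
Radius r = 6 cm
Formula: V = (1/2) * (4/3) * pi * r^3 = (2/3) * pi * r^3
r^3 = 216
(2/3) * 216 = 144
V = 144 * pi
V = 452.39
452.39 cm^3


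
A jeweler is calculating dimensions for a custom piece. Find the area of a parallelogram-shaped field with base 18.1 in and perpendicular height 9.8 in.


Shape: parallelogram
Base b = 18.1 in, Height h = 9.8 in
Formula: A = b * h
A = 18.1 * 9.8
A = 177.38
177.38 in^2


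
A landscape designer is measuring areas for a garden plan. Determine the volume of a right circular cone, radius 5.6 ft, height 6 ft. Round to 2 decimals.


Shape: cone
Radius r = 5.6 ft, Height h = 6 ft
Formula: V = (1/3) * pi * r^2 * h
r^2 = 31.36
pi * r^2 * h = pi * 31.36 * 6 = 188.16 * pi
V = 188.16 * pi / 3
V = 197.04
197.04 ft^3


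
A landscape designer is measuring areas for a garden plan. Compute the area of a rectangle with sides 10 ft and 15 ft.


Shape: rectangle
Length l = 10 ft, Width w = 15 ft
Formula: A = l * w
A = 10 * 15
A = 150
150 ft^2


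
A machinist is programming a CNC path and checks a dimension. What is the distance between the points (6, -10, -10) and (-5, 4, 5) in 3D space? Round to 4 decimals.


3D distance between two points
P1 = (6, -10, -10), P2 = (-5, 4, 5)
Formula: d = sqrt((x2-x1)^2 + (y2-y1)^2 + (z2-z1)^2)
dx = -5 - 6 = -11
dy = 4 - -10 = 14
dz = 5 - -10 = 15
dx^2 + dy^2 + dz^2 = 121 + 196 + 225 = 542
d = sqrt(542)
d = 23.2809
23.2809 units


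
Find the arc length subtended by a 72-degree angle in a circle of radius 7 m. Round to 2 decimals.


Shape: circular arc
Radius r = 7 m, Angle = 72 degrees
Formula: L = (angle/360) * 2 * pi * r
2 * pi * r = 14 * pi
L = (72/360) * 14 * pi
L = 2.8 * pi
L = 8.8
8.8 m


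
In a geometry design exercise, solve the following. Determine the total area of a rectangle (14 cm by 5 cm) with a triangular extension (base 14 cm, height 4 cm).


Composite shape: rectangle + triangle
Rectangle area = 14 * 5 = 70
Triangle area = 0.5 * 14 * 4 = 28
Total = 70 + 28
Total = 98
98 cm^2


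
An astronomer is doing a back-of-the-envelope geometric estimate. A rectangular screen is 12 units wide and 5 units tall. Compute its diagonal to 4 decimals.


Shape: rectangle (diagonal via Pythagoras)
Sides: 12 units and 5 units
Formula: d = sqrt(l^2 + w^2)
l^2 = 144, w^2 = 25
l^2 + w^2 = 169
d = sqrt(169)
d = 13.0
13 units


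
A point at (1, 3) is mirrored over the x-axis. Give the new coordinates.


Transformation: reflection
Original point: (1, 3)
Rule for reflection over the x-axis: (x, y) -> (x, -y)
Apply: (1, 3) -> (1, -3)
(1, -3)


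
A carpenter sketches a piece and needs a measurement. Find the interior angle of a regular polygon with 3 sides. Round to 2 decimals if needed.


Shape: regular triangle (3 sides)
Formula: interior angle = (n - 2) * 180 / n
(n - 2) = 1
(n - 2) * 180 = 180
angle = 180 / 3
angle = 60
60 degrees


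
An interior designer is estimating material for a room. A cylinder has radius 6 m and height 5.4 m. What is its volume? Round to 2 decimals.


Shape: cylinder
Radius r = 6 m, Height h = 5.4 m
Formula: V = pi * r^2 * h
r^2 = 36
V = pi * 36 * 5.4
V = 194.4 * pi
V = 610.73
610.73 m^3


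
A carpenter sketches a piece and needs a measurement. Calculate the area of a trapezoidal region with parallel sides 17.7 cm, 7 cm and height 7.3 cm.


Shape: trapezoid
Parallel sides a = 17.7 cm, b = 7 cm; Height h = 7.3 cm
Formula: A = (a + b) * h / 2
a + b = 17.7 + 7 = 24.7
A = 24.7 * 7.3 / 2
A = 180.31 / 2
A = 90.155
90.155 cm^2


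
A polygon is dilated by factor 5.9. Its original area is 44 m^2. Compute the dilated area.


Linear scale factor k = 5.9
Original area = 44 m^2
Rule: under a linear scaling by k, areas scale by k^2.
k^2 = 5.9^2 = 34.81
New area = 44 * 34.81
New area = 1531.64
1531.64 m^2


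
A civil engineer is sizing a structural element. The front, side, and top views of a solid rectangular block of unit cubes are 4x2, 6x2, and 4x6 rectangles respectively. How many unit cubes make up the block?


Orthographic views of a solid rectangular block:
Front view 4 x 2 -> length = 4, height = 2
Side view 6 x 2 -> width = 6, height = 2 (consistent)
Top view 4 x 6 -> confirms length = 4, width = 6
The block is 4 x 6 x 2.
Total unit cubes = 4 * 6 * 2 = 48
48 unit cubes


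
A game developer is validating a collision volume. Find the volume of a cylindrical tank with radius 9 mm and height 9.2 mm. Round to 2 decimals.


Shape: cylinder
Radius r = 9 mm, Height h = 9.2 mm
Formula: V = pi * r^2 * h
r^2 = 81
V = pi * 81 * 9.2
V = 745.2 * pi
V = 2341.11
2341.11 mm^3


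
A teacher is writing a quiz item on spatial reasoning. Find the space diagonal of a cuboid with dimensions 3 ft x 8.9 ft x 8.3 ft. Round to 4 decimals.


Shape: rectangular box (space diagonal)
l = 3 ft, w = 8.9 ft, h = 8.3 ft
Visualize: the diagonal of the base, then a right triangle with that diagonal and the height.
Formula: d = sqrt(l^2 + w^2 + h^2)
l^2 + w^2 + h^2 = 9 + 79.21 + 68.89 = 157.1
d = sqrt(157.1)
d = 12.534
12.534 ft


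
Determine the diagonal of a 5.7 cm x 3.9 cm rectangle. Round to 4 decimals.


Shape: rectangle (diagonal via Pythagoras)
Sides: 5.7 cm and 3.9 cm
Formula: d = sqrt(l^2 + w^2)
l^2 = 32.49, w^2 = 15.21
l^2 + w^2 = 47.7
d = sqrt(47.7)
d = 6.9065
6.9065 cm


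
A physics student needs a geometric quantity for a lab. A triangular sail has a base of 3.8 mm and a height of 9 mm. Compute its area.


Shape: triangle
Base b = 3.8 mm, Height h = 9 mm
Formula: A = (1/2) * b * h
A = 0.5 * 3.8 * 9
A = 0.5 * 34.2
A = 17.1
17.1 mm^2


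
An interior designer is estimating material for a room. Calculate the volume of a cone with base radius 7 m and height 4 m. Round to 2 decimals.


Shape: cone
Radius r = 7 m, Height h = 4 m
Formula: V = (1/3) * pi * r^2 * h
r^2 = 49
pi * r^2 * h = pi * 49 * 4 = 196 * pi
V = 196 * pi / 3
V = 205.25
205.25 m^3


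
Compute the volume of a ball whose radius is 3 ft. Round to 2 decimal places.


Shape: sphere
Radius r = 3 ft
Formula: V = (4/3) * pi * r^3
r^3 = 27
(4/3) * 27 = 36
V = 36 * pi
V = 113.1
113.1 ft^3


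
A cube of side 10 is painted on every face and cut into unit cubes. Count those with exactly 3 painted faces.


Large cube: 10 x 10 x 10, cut into unit cubes.
Cubes with 3 painted faces are at the corners. A cube always has 8 corners.
Count = 8
8 unit cubes


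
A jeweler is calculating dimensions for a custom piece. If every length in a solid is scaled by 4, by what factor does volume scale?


Linear scale factor k = 4
Rule: under a linear scaling by k, volumes scale by k^3.
k^3 = 4 * 4 * 4
k^3 = 16 * 4
k^3 = 64
Volume scales by a factor of 64.
64 (dimensionless)


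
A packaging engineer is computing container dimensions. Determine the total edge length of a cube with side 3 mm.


Shape: cube
Side s = 3 mm
A cube has 12 edges, all equal.
Formula: total edge length = 12 * s
Total = 12 * 3
Total = 36
36 mm


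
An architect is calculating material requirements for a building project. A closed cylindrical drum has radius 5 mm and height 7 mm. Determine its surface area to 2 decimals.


Shape: closed cylinder
Radius r = 5 mm, Height h = 7 mm
Formula: SA = 2*pi*r^2 + 2*pi*r*h = 2*pi*r*(r + h)
r + h = 12
2 * r * (r + h) = 2 * 5 * 12 = 120
SA = 120 * pi
SA = 376.99
376.99 mm^2


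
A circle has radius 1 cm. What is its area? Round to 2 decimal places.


Shape: circle
Radius r = 1 cm
Formula: A = pi * r^2
r^2 = 1^2 = 1
A = pi * 1
A = 3.14
3.14 cm^2


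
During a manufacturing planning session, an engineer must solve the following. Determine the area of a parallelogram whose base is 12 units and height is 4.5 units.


Shape: parallelogram
Base b = 12 units, Height h = 4.5 units
Formula: A = b * h
A = 12 * 4.5
A = 54
54 units^2


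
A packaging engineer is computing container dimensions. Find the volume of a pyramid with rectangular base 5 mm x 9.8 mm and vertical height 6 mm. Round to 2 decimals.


Shape: rectangular pyramid
Base: 5 mm x 9.8 mm, Height h = 6 mm
Formula: V = (1/3) * base_area * h
base_area = 5 * 9.8 = 49
base_area * h = 49 * 6 = 294
V = 294 / 3
V = 98
98 mm^3


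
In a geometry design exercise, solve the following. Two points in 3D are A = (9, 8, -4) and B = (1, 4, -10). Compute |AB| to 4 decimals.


3D distance between two points
P1 = (9, 8, -4), P2 = (1, 4, -10)
Formula: d = sqrt((x2-x1)^2 + (y2-y1)^2 + (z2-z1)^2)
dx = 1 - 9 = -8
dy = 4 - 8 = -4
dz = -10 - -4 = -6
dx^2 + dy^2 + dz^2 = 64 + 16 + 36 = 116
d = sqrt(116)
d = 10.7703
10.7703 units


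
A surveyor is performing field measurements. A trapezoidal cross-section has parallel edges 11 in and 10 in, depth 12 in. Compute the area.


Shape: trapezoid
Parallel sides a = 11 in, b = 10 in; Height h = 12 in
Formula: A = (a + b) * h / 2
a + b = 11 + 10 = 21
A = 21 * 12 / 2
A = 252 / 2
A = 126
126 in^2


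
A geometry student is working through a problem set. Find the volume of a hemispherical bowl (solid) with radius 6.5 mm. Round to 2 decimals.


Shape: hemisphere (half of a sphere)
Radius r = 6.5 mm
Formula: V = (1/2) * (4/3) * pi * r^3 = (2/3) * pi * r^3
r^3 = 274.625
(2/3) * 274.625 = 183.083333
V = 183.083333 * pi
V = 575.17
575.17 mm^3


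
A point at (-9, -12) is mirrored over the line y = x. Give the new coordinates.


Transformation: reflection
Original point: (-9, -12)
Rule for reflection over y = x: (x, y) -> (y, x)
Apply: (-9, -12) -> (-12, -9)
(-12, -9)


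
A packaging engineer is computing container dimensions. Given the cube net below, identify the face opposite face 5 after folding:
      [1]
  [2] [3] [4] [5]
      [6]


Net: cross layout. Take square 3 as the base (bottom).
Fold the four squares in the horizontal row up around 3: 2 -> left, 4 -> right, 5 wraps to the top.
Fold 1 and 6 up from 3: 1 -> back, 6 -> front.
Opposite pairs are therefore: (1, 6), (2, 4), (3, 5).
Face 5 is opposite face 3.
face 3


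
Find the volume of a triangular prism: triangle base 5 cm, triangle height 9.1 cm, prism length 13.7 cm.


Shape: triangular prism
Triangle base = 5 cm, triangle height = 9.1 cm, prism length L = 13.7 cm
Formula: V = (1/2 * b * h_tri) * L
Cross-section area = 0.5 * 5 * 9.1 = 22.75
V = 22.75 * 13.7
V = 311.675
311.675 cm^3


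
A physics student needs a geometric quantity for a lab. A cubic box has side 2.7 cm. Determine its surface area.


Shape: cube
Side s = 2.7 cm
A cube has 6 square faces.
Formula: SA = 6 * s^2
s^2 = 7.29
SA = 6 * 7.29
SA = 43.74
43.74 cm^2


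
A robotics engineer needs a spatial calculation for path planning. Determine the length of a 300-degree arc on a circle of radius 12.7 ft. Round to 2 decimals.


Shape: circular arc
Radius r = 12.7 ft, Angle = 300 degrees
Formula: L = (angle/360) * 2 * pi * r
2 * pi * r = 25.4 * pi
L = (300/360) * 25.4 * pi
L = 21.166667 * pi
L = 66.5
66.5 ft


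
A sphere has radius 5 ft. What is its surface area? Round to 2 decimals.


Shape: sphere
Radius r = 5 ft
Formula: SA = 4 * pi * r^2
r^2 = 25
SA = 4 * pi * 25
SA = 100 * pi
SA = 314.16
314.16 ft^2


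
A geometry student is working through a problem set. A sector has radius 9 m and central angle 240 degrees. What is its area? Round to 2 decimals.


Shape: circular sector
Radius r = 9 m, Angle = 240 degrees
Formula: A = (angle/360) * pi * r^2
r^2 = 81
Fraction of circle = 240/360
A = (240/360) * pi * 81
A = 54 * pi
A = 169.65
169.65 m^2


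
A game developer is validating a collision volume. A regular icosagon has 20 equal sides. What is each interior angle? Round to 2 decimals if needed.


Shape: regular icosagon (20 sides)
Formula: interior angle = (n - 2) * 180 / n
(n - 2) = 18
(n - 2) * 180 = 3240
angle = 3240 / 20
angle = 162
162 degrees


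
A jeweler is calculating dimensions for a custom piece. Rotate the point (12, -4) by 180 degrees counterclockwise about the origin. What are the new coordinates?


Transformation: rotation about the origin
Original point: (12, -4)
Rule for 180 deg: (x, y) -> (-x, -y)
Apply: (12, -4) -> (-12, 4)
(-12, 4)


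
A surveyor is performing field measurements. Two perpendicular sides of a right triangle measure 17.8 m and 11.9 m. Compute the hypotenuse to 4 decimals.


Shape: right triangle
Legs a = 17.8 m, b = 11.9 m
Formula: c = sqrt(a^2 + b^2)
a^2 = 316.84, b^2 = 141.61
a^2 + b^2 = 458.45
c = sqrt(458.45)
c = 21.4114
21.4114 m


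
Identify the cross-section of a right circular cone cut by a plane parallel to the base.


Solid: right circular cone
Cutting plane: parallel to the base
Visualize the intersection of the plane with the solid's surface.
The boundary of the cut region is a circle.
circle


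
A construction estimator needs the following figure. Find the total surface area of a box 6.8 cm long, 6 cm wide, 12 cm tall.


Shape: rectangular prism
l = 6.8 cm, w = 6 cm, h = 12 cm
Formula: SA = 2(lw + lh + wh)
lw = 40.8, lh = 81.6, wh = 72
lw + lh + wh = 194.4
SA = 2 * 194.4
SA = 388.8
388.8 cm^2


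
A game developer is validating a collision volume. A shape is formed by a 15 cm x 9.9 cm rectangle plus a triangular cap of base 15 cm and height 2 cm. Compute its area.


Composite shape: rectangle + triangle
Rectangle area = 15 * 9.9 = 148.5
Triangle area = 0.5 * 15 * 2 = 15
Total = 148.5 + 15
Total = 163.5
163.5 cm^2


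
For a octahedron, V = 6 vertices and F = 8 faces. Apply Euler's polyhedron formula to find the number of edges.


Polyhedron: octahedron
Euler's formula for convex polyhedra: V - E + F = 2
Given: V = 6 vertices and F = 8 faces
Solve for E:
E = V + F - 2 = 6 + 8 - 2 = 12
12 edges


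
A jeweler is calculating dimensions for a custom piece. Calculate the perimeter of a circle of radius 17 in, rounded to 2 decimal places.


Shape: circle
Radius r = 17 in
Formula: C = 2 * pi * r
C = 2 * pi * 17
C = 34 * pi
C = 106.81
106.81 in


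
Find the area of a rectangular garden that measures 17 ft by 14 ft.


Shape: rectangle
Length l = 17 ft, Width w = 14 ft
Formula: A = l * w
A = 17 * 14
A = 238
238 ft^2
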